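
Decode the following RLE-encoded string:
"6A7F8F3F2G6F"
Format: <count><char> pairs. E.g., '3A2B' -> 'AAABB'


Expanding each <count><char> pair:
  6A -> 'AAAAAA'
  7F -> 'FFFFFFF'
  8F -> 'FFFFFFFF'
  3F -> 'FFF'
  2G -> 'GG'
  6F -> 'FFFFFF'

Decoded = AAAAAAFFFFFFFFFFFFFFFFFFGGFFFFFF


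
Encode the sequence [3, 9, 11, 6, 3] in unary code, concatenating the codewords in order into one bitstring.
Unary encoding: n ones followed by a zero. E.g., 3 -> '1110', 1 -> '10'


Encode each number as n ones followed by a terminating 0:
  3 -> 1110 (4 bits)
  9 -> 1111111110 (10 bits)
  11 -> 111111111110 (12 bits)
  6 -> 1111110 (7 bits)
  3 -> 1110 (4 bits)
Total length = 4 + 10 + 12 + 7 + 4 = 37 bits.

Unary([3, 9, 11, 6, 3]) = 1110111111111011111111111011111101110 (37 bits)


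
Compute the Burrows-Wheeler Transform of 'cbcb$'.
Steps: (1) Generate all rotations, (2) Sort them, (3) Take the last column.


Rotations (sorted):
  0: $cbcb -> last char: b
  1: b$cbc -> last char: c
  2: bcb$c -> last char: c
  3: cb$cb -> last char: b
  4: cbcb$ -> last char: $


BWT = bccb$


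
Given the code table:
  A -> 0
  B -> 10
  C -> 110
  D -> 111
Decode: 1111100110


Decoding:
111 -> D
110 -> C
0 -> A
110 -> C


Result: DCAC


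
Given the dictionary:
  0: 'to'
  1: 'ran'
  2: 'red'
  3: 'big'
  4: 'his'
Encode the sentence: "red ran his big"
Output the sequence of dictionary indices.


Look up each word in the dictionary:
  'red' -> 2
  'ran' -> 1
  'his' -> 4
  'big' -> 3

Encoded: [2, 1, 4, 3]


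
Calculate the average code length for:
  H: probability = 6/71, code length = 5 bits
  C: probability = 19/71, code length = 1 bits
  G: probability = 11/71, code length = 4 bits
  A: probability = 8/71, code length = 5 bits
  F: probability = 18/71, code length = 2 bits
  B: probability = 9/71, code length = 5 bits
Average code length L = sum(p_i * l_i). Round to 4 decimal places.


Weighted contributions p_i * l_i:
  H: (6/71) * 5 = 30/71
  C: (19/71) * 1 = 19/71
  G: (11/71) * 4 = 44/71
  A: (8/71) * 5 = 40/71
  F: (18/71) * 2 = 36/71
  B: (9/71) * 5 = 45/71
Sum = (30 + 19 + 44 + 40 + 36 + 45)/71 = 214/71

L = 214/71 = 3.0141 bits/symbol


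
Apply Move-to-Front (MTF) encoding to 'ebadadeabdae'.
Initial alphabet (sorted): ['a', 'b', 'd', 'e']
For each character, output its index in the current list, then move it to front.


MTF encoding:
'e': index 3 in ['a', 'b', 'd', 'e'] -> ['e', 'a', 'b', 'd']
'b': index 2 in ['e', 'a', 'b', 'd'] -> ['b', 'e', 'a', 'd']
'a': index 2 in ['b', 'e', 'a', 'd'] -> ['a', 'b', 'e', 'd']
'd': index 3 in ['a', 'b', 'e', 'd'] -> ['d', 'a', 'b', 'e']
'a': index 1 in ['d', 'a', 'b', 'e'] -> ['a', 'd', 'b', 'e']
'd': index 1 in ['a', 'd', 'b', 'e'] -> ['d', 'a', 'b', 'e']
'e': index 3 in ['d', 'a', 'b', 'e'] -> ['e', 'd', 'a', 'b']
'a': index 2 in ['e', 'd', 'a', 'b'] -> ['a', 'e', 'd', 'b']
'b': index 3 in ['a', 'e', 'd', 'b'] -> ['b', 'a', 'e', 'd']
'd': index 3 in ['b', 'a', 'e', 'd'] -> ['d', 'b', 'a', 'e']
'a': index 2 in ['d', 'b', 'a', 'e'] -> ['a', 'd', 'b', 'e']
'e': index 3 in ['a', 'd', 'b', 'e'] -> ['e', 'a', 'd', 'b']


Output: [3, 2, 2, 3, 1, 1, 3, 2, 3, 3, 2, 3]


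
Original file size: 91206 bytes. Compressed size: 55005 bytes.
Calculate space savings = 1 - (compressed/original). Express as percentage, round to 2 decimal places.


ratio = compressed/original = 55005/91206 = 0.603085
savings = 1 - ratio = 1 - 0.603085 = 0.396915
as a percentage: 0.396915 * 100 = 39.69%

Space savings = 1 - 55005/91206 = 39.69%


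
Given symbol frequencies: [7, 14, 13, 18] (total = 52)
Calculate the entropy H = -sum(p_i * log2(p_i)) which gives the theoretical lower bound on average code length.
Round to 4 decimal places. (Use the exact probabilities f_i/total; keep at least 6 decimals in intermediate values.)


Per-symbol terms -p_i * log2(p_i) with p_i = f_i/52:
  p = 7/52 = 0.134615: log2(p) = -2.893085, -p*log2(p) = 0.389454
  p = 14/52 = 0.269231: log2(p) = -1.893085, -p*log2(p) = 0.509677
  p = 13/52 = 0.250000: log2(p) = -2.000000, -p*log2(p) = 0.500000
  p = 18/52 = 0.346154: log2(p) = -1.530515, -p*log2(p) = 0.529794
H = 0.389454 + 0.509677 + 0.500000 + 0.529794 = 1.928925

H = 1.9289 bits/symbol


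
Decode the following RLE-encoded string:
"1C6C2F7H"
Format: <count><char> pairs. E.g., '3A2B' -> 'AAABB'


Expanding each <count><char> pair:
  1C -> 'C'
  6C -> 'CCCCCC'
  2F -> 'FF'
  7H -> 'HHHHHHH'

Decoded = CCCCCCCFFHHHHHHH


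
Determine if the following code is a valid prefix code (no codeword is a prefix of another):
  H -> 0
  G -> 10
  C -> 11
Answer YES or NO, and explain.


Checking each pair (does one codeword prefix another?):
  H='0' vs G='10': no prefix
  H='0' vs C='11': no prefix
  G='10' vs H='0': no prefix
  G='10' vs C='11': no prefix
  C='11' vs H='0': no prefix
  C='11' vs G='10': no prefix
No violation found over all pairs.

YES -- this is a valid prefix code. No codeword is a prefix of any other codeword.


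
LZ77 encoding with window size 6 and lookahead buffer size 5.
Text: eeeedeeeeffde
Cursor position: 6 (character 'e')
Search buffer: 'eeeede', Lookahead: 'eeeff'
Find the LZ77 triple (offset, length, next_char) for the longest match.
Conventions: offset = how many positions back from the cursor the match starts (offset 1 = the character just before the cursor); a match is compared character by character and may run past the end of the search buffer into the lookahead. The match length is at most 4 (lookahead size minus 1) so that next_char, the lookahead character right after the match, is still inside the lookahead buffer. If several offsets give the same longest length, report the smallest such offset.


Try each offset into the search buffer:
  offset=1 (pos 5, char 'e'): match length 3
  offset=2 (pos 4, char 'd'): match length 0
  offset=3 (pos 3, char 'e'): match length 1
  offset=4 (pos 2, char 'e'): match length 2
  offset=5 (pos 1, char 'e'): match length 3
  offset=6 (pos 0, char 'e'): match length 3
Longest match has length 3, found at offsets 1, 5, 6; take the smallest, offset 1.
next_char = character at position 6 + 3 = 9 -> 'f'

Best match: offset=1, length=3 (matching 'eee' starting at position 5)
LZ77 triple: (1, 3, 'f')


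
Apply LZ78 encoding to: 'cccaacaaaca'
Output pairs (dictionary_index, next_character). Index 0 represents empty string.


LZ78 encoding steps:
Dictionary: {0: ''}
Step 1: w='' (idx 0), next='c' -> output (0, 'c'), add 'c' as idx 1
Step 2: w='c' (idx 1), next='c' -> output (1, 'c'), add 'cc' as idx 2
Step 3: w='' (idx 0), next='a' -> output (0, 'a'), add 'a' as idx 3
Step 4: w='a' (idx 3), next='c' -> output (3, 'c'), add 'ac' as idx 4
Step 5: w='a' (idx 3), next='a' -> output (3, 'a'), add 'aa' as idx 5
Step 6: w='ac' (idx 4), next='a' -> output (4, 'a'), add 'aca' as idx 6


Encoded: [(0, 'c'), (1, 'c'), (0, 'a'), (3, 'c'), (3, 'a'), (4, 'a')]


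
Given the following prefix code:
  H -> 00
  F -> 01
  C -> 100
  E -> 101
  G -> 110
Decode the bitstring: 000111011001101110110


Decoding step by step:
Bits 00 -> H
Bits 01 -> F
Bits 110 -> G
Bits 110 -> G
Bits 01 -> F
Bits 101 -> E
Bits 110 -> G
Bits 110 -> G


Decoded message: HFGGFEGG


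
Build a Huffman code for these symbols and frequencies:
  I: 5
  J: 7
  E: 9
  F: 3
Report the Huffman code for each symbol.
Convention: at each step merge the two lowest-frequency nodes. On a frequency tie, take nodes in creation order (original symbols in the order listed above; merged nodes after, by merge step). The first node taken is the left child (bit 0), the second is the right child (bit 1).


Huffman tree construction:
Step 1: Merge F(3) + I(5) = 8
Step 2: Merge J(7) + (F+I)(8) = 15
Step 3: Merge E(9) + (J+(F+I))(15) = 24
Read each symbol's code off the tree from the root (left child = 0, right child = 1).

Codes:
  I: 111 (length 3)
  J: 10 (length 2)
  E: 0 (length 1)
  F: 110 (length 3)
Average code length: 47/24 = 1.9583 bits/symbol


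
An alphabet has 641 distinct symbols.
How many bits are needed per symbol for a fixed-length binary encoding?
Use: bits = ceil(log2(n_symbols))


log2(641) = 9.3242
Bracket: 2^9 = 512 < 641 <= 2^10 = 1024
So ceil(log2(641)) = 10

bits = ceil(log2(641)) = ceil(9.3242) = 10 bits


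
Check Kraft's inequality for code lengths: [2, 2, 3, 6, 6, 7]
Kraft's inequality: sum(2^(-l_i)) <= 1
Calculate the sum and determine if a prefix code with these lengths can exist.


Sum = 2^(-2) + 2^(-2) + 2^(-3) + 2^(-6) + 2^(-6) + 2^(-7)
    = 0.25 + 0.25 + 0.125 + 0.015625 + 0.015625 + 0.0078125
    = 85/128 = 0.6640625
Since 0.6640625 <= 1, Kraft's inequality IS satisfied.
A prefix code with these lengths CAN exist.

Kraft sum = 0.6640625. Satisfied.


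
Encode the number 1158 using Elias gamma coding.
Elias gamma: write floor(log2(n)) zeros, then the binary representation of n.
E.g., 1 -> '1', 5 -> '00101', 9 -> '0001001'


num_bits = floor(log2(1158)) + 1 = 11
leading_zeros = num_bits - 1 = 10
binary(1158) = 10010000110

Elias gamma(1158) = '0000000000' + '10010000110' = 000000000010010000110 (21 bits)


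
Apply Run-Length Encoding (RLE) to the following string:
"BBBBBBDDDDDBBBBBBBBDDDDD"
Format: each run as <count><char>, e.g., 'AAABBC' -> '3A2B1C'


Scanning runs left to right:
  i=0: run of 'B' x 6 -> '6B'
  i=6: run of 'D' x 5 -> '5D'
  i=11: run of 'B' x 8 -> '8B'
  i=19: run of 'D' x 5 -> '5D'

RLE = 6B5D8B5D


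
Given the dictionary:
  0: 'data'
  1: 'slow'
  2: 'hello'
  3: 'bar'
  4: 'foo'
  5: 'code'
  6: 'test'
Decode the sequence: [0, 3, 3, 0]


Look up each index in the dictionary:
  0 -> 'data'
  3 -> 'bar'
  3 -> 'bar'
  0 -> 'data'

Decoded: "data bar bar data"


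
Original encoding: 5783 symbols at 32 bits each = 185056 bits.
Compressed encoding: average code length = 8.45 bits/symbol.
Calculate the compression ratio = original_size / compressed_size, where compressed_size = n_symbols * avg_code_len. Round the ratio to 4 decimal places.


original_size = n_symbols * orig_bits = 5783 * 32 = 185056 bits
compressed_size = n_symbols * avg_code_len = 5783 * 8.45 = 48866.35 bits
ratio = original_size / compressed_size = 185056 / 48866.35 = 3.787

Compression ratio = 3.787


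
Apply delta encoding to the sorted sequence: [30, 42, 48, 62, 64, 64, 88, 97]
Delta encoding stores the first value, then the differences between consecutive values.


First value: 30
Deltas:
  42 - 30 = 12
  48 - 42 = 6
  62 - 48 = 14
  64 - 62 = 2
  64 - 64 = 0
  88 - 64 = 24
  97 - 88 = 9


Delta encoded: [30, 12, 6, 14, 2, 0, 24, 9]


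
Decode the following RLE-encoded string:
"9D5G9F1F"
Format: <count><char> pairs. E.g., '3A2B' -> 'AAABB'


Expanding each <count><char> pair:
  9D -> 'DDDDDDDDD'
  5G -> 'GGGGG'
  9F -> 'FFFFFFFFF'
  1F -> 'F'

Decoded = DDDDDDDDDGGGGGFFFFFFFFFF


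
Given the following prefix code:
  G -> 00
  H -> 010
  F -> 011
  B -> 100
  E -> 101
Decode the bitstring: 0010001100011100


Decoding step by step:
Bits 00 -> G
Bits 100 -> B
Bits 011 -> F
Bits 00 -> G
Bits 011 -> F
Bits 100 -> B


Decoded message: GBFGFB


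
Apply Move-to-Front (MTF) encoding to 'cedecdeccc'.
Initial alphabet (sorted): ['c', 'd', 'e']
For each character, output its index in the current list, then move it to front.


MTF encoding:
'c': index 0 in ['c', 'd', 'e'] -> ['c', 'd', 'e']
'e': index 2 in ['c', 'd', 'e'] -> ['e', 'c', 'd']
'd': index 2 in ['e', 'c', 'd'] -> ['d', 'e', 'c']
'e': index 1 in ['d', 'e', 'c'] -> ['e', 'd', 'c']
'c': index 2 in ['e', 'd', 'c'] -> ['c', 'e', 'd']
'd': index 2 in ['c', 'e', 'd'] -> ['d', 'c', 'e']
'e': index 2 in ['d', 'c', 'e'] -> ['e', 'd', 'c']
'c': index 2 in ['e', 'd', 'c'] -> ['c', 'e', 'd']
'c': index 0 in ['c', 'e', 'd'] -> ['c', 'e', 'd']
'c': index 0 in ['c', 'e', 'd'] -> ['c', 'e', 'd']


Output: [0, 2, 2, 1, 2, 2, 2, 2, 0, 0]


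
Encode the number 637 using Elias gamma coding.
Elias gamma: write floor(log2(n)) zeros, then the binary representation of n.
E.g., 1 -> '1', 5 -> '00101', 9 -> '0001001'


num_bits = floor(log2(637)) + 1 = 10
leading_zeros = num_bits - 1 = 9
binary(637) = 1001111101

Elias gamma(637) = '000000000' + '1001111101' = 0000000001001111101 (19 bits)


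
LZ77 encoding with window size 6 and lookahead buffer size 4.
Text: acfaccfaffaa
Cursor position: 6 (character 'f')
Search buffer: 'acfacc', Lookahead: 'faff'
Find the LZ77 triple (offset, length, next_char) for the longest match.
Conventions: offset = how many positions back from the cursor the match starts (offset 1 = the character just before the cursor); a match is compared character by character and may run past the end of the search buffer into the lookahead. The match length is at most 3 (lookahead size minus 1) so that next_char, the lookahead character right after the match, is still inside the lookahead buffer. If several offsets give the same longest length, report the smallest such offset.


Try each offset into the search buffer:
  offset=1 (pos 5, char 'c'): match length 0
  offset=2 (pos 4, char 'c'): match length 0
  offset=3 (pos 3, char 'a'): match length 0
  offset=4 (pos 2, char 'f'): match length 2
  offset=5 (pos 1, char 'c'): match length 0
  offset=6 (pos 0, char 'a'): match length 0
Longest match has length 2 at offset 4.
next_char = character at position 6 + 2 = 8 -> 'f'

Best match: offset=4, length=2 (matching 'fa' starting at position 2)
LZ77 triple: (4, 2, 'f')


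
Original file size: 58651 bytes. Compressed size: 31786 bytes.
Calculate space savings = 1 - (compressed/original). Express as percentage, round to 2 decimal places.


ratio = compressed/original = 31786/58651 = 0.541952
savings = 1 - ratio = 1 - 0.541952 = 0.458048
as a percentage: 0.458048 * 100 = 45.8%

Space savings = 1 - 31786/58651 = 45.8%


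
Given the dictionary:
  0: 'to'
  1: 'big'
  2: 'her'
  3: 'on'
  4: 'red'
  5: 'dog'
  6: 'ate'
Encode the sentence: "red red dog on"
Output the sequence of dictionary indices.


Look up each word in the dictionary:
  'red' -> 4
  'red' -> 4
  'dog' -> 5
  'on' -> 3

Encoded: [4, 4, 5, 3]


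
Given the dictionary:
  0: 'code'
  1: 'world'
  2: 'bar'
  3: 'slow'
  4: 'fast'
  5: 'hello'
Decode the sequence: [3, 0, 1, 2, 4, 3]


Look up each index in the dictionary:
  3 -> 'slow'
  0 -> 'code'
  1 -> 'world'
  2 -> 'bar'
  4 -> 'fast'
  3 -> 'slow'

Decoded: "slow code world bar fast slow"


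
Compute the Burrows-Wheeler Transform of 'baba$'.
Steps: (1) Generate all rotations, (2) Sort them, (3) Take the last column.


Rotations (sorted):
  0: $baba -> last char: a
  1: a$bab -> last char: b
  2: aba$b -> last char: b
  3: ba$ba -> last char: a
  4: baba$ -> last char: $


BWT = abba$


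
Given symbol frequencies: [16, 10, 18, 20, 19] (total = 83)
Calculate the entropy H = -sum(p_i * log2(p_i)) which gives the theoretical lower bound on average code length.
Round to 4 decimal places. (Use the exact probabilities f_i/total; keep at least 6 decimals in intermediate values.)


Per-symbol terms -p_i * log2(p_i) with p_i = f_i/83:
  p = 16/83 = 0.192771: log2(p) = -2.375039, -p*log2(p) = 0.457839
  p = 10/83 = 0.120482: log2(p) = -3.053111, -p*log2(p) = 0.367845
  p = 18/83 = 0.216867: log2(p) = -2.205114, -p*log2(p) = 0.478218
  p = 20/83 = 0.240964: log2(p) = -2.053111, -p*log2(p) = 0.494726
  p = 19/83 = 0.228916: log2(p) = -2.127112, -p*log2(p) = 0.486929
H = 0.457839 + 0.367845 + 0.478218 + 0.494726 + 0.486929 = 2.285557

H = 2.2856 bits/symbol


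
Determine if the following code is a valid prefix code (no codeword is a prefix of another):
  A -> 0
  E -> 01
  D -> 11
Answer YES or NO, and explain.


Checking each pair (does one codeword prefix another?):
  A='0' vs E='01': prefix -- VIOLATION

NO -- this is NOT a valid prefix code. A (0) is a prefix of E (01).


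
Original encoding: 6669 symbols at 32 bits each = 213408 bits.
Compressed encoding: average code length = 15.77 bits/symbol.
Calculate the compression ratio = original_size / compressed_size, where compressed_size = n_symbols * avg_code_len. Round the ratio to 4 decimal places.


original_size = n_symbols * orig_bits = 6669 * 32 = 213408 bits
compressed_size = n_symbols * avg_code_len = 6669 * 15.77 = 105170.13 bits
ratio = original_size / compressed_size = 213408 / 105170.13 = 2.0292

Compression ratio = 2.0292


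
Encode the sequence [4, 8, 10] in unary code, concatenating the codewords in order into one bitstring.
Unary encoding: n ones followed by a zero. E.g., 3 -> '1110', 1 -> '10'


Encode each number as n ones followed by a terminating 0:
  4 -> 11110 (5 bits)
  8 -> 111111110 (9 bits)
  10 -> 11111111110 (11 bits)
Total length = 5 + 9 + 11 = 25 bits.

Unary([4, 8, 10]) = 1111011111111011111111110 (25 bits)


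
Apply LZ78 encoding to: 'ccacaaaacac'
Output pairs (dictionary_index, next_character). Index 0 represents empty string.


LZ78 encoding steps:
Dictionary: {0: ''}
Step 1: w='' (idx 0), next='c' -> output (0, 'c'), add 'c' as idx 1
Step 2: w='c' (idx 1), next='a' -> output (1, 'a'), add 'ca' as idx 2
Step 3: w='ca' (idx 2), next='a' -> output (2, 'a'), add 'caa' as idx 3
Step 4: w='' (idx 0), next='a' -> output (0, 'a'), add 'a' as idx 4
Step 5: w='a' (idx 4), next='c' -> output (4, 'c'), add 'ac' as idx 5
Step 6: w='ac' (idx 5), end of input -> output (5, '')


Encoded: [(0, 'c'), (1, 'a'), (2, 'a'), (0, 'a'), (4, 'c'), (5, '')]


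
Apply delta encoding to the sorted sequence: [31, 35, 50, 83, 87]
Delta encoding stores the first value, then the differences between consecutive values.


First value: 31
Deltas:
  35 - 31 = 4
  50 - 35 = 15
  83 - 50 = 33
  87 - 83 = 4


Delta encoded: [31, 4, 15, 33, 4]


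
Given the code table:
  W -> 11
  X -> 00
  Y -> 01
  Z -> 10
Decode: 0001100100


Decoding:
00 -> X
01 -> Y
10 -> Z
01 -> Y
00 -> X


Result: XYZYX


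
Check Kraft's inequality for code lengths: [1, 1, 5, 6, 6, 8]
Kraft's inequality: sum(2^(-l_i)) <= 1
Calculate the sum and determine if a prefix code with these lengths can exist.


Sum = 2^(-1) + 2^(-1) + 2^(-5) + 2^(-6) + 2^(-6) + 2^(-8)
    = 0.5 + 0.5 + 0.03125 + 0.015625 + 0.015625 + 0.00390625
    = 273/256 = 1.06640625
Since 1.06640625 > 1, Kraft's inequality is NOT satisfied.
A prefix code with these lengths CANNOT exist.

Kraft sum = 1.06640625. Not satisfied.


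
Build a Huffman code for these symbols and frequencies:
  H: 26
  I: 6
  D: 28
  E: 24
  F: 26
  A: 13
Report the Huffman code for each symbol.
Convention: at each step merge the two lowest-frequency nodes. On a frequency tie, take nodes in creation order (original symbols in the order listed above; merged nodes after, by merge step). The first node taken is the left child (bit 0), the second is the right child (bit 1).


Huffman tree construction:
Step 1: Merge I(6) + A(13) = 19
Step 2: Merge (I+A)(19) + E(24) = 43
Step 3: Merge H(26) + F(26) = 52
Step 4: Merge D(28) + ((I+A)+E)(43) = 71
Step 5: Merge (H+F)(52) + (D+((I+A)+E))(71) = 123
Read each symbol's code off the tree from the root (left child = 0, right child = 1).

Codes:
  H: 00 (length 2)
  I: 1100 (length 4)
  D: 10 (length 2)
  E: 111 (length 3)
  F: 01 (length 2)
  A: 1101 (length 4)
Average code length: 308/123 = 2.5041 bits/symbol


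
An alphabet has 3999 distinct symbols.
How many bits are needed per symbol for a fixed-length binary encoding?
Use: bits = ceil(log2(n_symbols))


log2(3999) = 11.9654
Bracket: 2^11 = 2048 < 3999 <= 2^12 = 4096
So ceil(log2(3999)) = 12

bits = ceil(log2(3999)) = ceil(11.9654) = 12 bits


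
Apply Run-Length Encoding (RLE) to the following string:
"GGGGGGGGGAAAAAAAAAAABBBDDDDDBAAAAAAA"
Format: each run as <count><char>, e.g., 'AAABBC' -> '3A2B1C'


Scanning runs left to right:
  i=0: run of 'G' x 9 -> '9G'
  i=9: run of 'A' x 11 -> '11A'
  i=20: run of 'B' x 3 -> '3B'
  i=23: run of 'D' x 5 -> '5D'
  i=28: run of 'B' x 1 -> '1B'
  i=29: run of 'A' x 7 -> '7A'

RLE = 9G11A3B5D1B7A


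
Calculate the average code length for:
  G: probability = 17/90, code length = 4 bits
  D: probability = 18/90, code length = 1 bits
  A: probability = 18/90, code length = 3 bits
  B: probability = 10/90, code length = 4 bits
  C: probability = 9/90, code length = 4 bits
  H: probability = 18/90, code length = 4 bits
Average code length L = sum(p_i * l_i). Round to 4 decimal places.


Weighted contributions p_i * l_i:
  G: (17/90) * 4 = 68/90
  D: (18/90) * 1 = 18/90
  A: (18/90) * 3 = 54/90
  B: (10/90) * 4 = 40/90
  C: (9/90) * 4 = 36/90
  H: (18/90) * 4 = 72/90
Sum = (68 + 18 + 54 + 40 + 36 + 72)/90 = 288/90

L = 288/90 = 3.2000 bits/symbol


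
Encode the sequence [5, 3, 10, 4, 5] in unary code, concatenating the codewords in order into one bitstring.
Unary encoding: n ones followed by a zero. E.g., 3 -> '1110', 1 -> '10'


Encode each number as n ones followed by a terminating 0:
  5 -> 111110 (6 bits)
  3 -> 1110 (4 bits)
  10 -> 11111111110 (11 bits)
  4 -> 11110 (5 bits)
  5 -> 111110 (6 bits)
Total length = 6 + 4 + 11 + 5 + 6 = 32 bits.

Unary([5, 3, 10, 4, 5]) = 11111011101111111111011110111110 (32 bits)


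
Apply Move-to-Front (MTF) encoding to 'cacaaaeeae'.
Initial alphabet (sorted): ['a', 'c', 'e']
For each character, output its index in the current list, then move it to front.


MTF encoding:
'c': index 1 in ['a', 'c', 'e'] -> ['c', 'a', 'e']
'a': index 1 in ['c', 'a', 'e'] -> ['a', 'c', 'e']
'c': index 1 in ['a', 'c', 'e'] -> ['c', 'a', 'e']
'a': index 1 in ['c', 'a', 'e'] -> ['a', 'c', 'e']
'a': index 0 in ['a', 'c', 'e'] -> ['a', 'c', 'e']
'a': index 0 in ['a', 'c', 'e'] -> ['a', 'c', 'e']
'e': index 2 in ['a', 'c', 'e'] -> ['e', 'a', 'c']
'e': index 0 in ['e', 'a', 'c'] -> ['e', 'a', 'c']
'a': index 1 in ['e', 'a', 'c'] -> ['a', 'e', 'c']
'e': index 1 in ['a', 'e', 'c'] -> ['e', 'a', 'c']


Output: [1, 1, 1, 1, 0, 0, 2, 0, 1, 1]


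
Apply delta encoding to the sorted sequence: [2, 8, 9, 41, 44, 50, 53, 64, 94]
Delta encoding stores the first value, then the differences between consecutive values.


First value: 2
Deltas:
  8 - 2 = 6
  9 - 8 = 1
  41 - 9 = 32
  44 - 41 = 3
  50 - 44 = 6
  53 - 50 = 3
  64 - 53 = 11
  94 - 64 = 30


Delta encoded: [2, 6, 1, 32, 3, 6, 3, 11, 30]


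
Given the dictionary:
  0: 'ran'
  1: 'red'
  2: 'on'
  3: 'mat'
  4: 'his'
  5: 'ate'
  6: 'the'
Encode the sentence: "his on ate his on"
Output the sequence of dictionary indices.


Look up each word in the dictionary:
  'his' -> 4
  'on' -> 2
  'ate' -> 5
  'his' -> 4
  'on' -> 2

Encoded: [4, 2, 5, 4, 2]


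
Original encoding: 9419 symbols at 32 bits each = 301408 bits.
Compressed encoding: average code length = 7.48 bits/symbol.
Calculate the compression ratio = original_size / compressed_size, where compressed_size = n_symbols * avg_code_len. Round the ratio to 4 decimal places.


original_size = n_symbols * orig_bits = 9419 * 32 = 301408 bits
compressed_size = n_symbols * avg_code_len = 9419 * 7.48 = 70454.12 bits
ratio = original_size / compressed_size = 301408 / 70454.12 = 4.2781

Compression ratio = 4.2781


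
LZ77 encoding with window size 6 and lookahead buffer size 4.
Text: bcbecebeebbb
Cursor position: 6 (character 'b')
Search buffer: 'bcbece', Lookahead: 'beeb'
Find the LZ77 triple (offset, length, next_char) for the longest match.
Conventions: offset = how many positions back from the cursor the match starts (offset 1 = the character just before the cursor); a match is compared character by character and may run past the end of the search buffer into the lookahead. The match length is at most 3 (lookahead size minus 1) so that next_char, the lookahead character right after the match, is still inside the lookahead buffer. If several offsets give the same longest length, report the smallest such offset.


Try each offset into the search buffer:
  offset=1 (pos 5, char 'e'): match length 0
  offset=2 (pos 4, char 'c'): match length 0
  offset=3 (pos 3, char 'e'): match length 0
  offset=4 (pos 2, char 'b'): match length 2
  offset=5 (pos 1, char 'c'): match length 0
  offset=6 (pos 0, char 'b'): match length 1
Longest match has length 2 at offset 4.
next_char = character at position 6 + 2 = 8 -> 'e'

Best match: offset=4, length=2 (matching 'be' starting at position 2)
LZ77 triple: (4, 2, 'e')


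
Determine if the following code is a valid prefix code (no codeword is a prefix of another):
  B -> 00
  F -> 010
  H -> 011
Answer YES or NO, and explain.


Checking each pair (does one codeword prefix another?):
  B='00' vs F='010': no prefix
  B='00' vs H='011': no prefix
  F='010' vs B='00': no prefix
  F='010' vs H='011': no prefix
  H='011' vs B='00': no prefix
  H='011' vs F='010': no prefix
No violation found over all pairs.

YES -- this is a valid prefix code. No codeword is a prefix of any other codeword.


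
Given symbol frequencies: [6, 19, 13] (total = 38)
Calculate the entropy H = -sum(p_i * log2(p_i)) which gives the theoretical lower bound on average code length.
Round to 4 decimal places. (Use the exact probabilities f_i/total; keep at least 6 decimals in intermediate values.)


Per-symbol terms -p_i * log2(p_i) with p_i = f_i/38:
  p = 6/38 = 0.157895: log2(p) = -2.662965, -p*log2(p) = 0.420468
  p = 19/38 = 0.500000: log2(p) = -1.000000, -p*log2(p) = 0.500000
  p = 13/38 = 0.342105: log2(p) = -1.547488, -p*log2(p) = 0.529404
H = 0.420468 + 0.500000 + 0.529404 = 1.449872

H = 1.4499 bits/symbol


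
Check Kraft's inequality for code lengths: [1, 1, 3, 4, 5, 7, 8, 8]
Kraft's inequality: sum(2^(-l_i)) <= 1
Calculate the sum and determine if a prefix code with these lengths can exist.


Sum = 2^(-1) + 2^(-1) + 2^(-3) + 2^(-4) + 2^(-5) + 2^(-7) + 2^(-8) + 2^(-8)
    = 0.5 + 0.5 + 0.125 + 0.0625 + 0.03125 + 0.0078125 + 0.00390625 + 0.00390625
    = 316/256 = 1.234375
Since 1.234375 > 1, Kraft's inequality is NOT satisfied.
A prefix code with these lengths CANNOT exist.

Kraft sum = 1.234375. Not satisfied.


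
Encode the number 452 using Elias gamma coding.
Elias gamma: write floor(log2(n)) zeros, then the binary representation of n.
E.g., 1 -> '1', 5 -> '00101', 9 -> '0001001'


num_bits = floor(log2(452)) + 1 = 9
leading_zeros = num_bits - 1 = 8
binary(452) = 111000100

Elias gamma(452) = '00000000' + '111000100' = 00000000111000100 (17 bits)


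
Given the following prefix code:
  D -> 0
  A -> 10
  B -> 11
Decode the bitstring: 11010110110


Decoding step by step:
Bits 11 -> B
Bits 0 -> D
Bits 10 -> A
Bits 11 -> B
Bits 0 -> D
Bits 11 -> B
Bits 0 -> D


Decoded message: BDABDBD


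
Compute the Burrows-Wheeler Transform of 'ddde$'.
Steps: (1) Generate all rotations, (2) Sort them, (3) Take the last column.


Rotations (sorted):
  0: $ddde -> last char: e
  1: ddde$ -> last char: $
  2: dde$d -> last char: d
  3: de$dd -> last char: d
  4: e$ddd -> last char: d


BWT = e$ddd


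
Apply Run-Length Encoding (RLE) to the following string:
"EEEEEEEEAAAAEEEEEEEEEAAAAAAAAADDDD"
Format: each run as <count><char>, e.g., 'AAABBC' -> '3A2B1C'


Scanning runs left to right:
  i=0: run of 'E' x 8 -> '8E'
  i=8: run of 'A' x 4 -> '4A'
  i=12: run of 'E' x 9 -> '9E'
  i=21: run of 'A' x 9 -> '9A'
  i=30: run of 'D' x 4 -> '4D'

RLE = 8E4A9E9A4D


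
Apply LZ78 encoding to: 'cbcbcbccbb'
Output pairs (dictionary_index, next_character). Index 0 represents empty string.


LZ78 encoding steps:
Dictionary: {0: ''}
Step 1: w='' (idx 0), next='c' -> output (0, 'c'), add 'c' as idx 1
Step 2: w='' (idx 0), next='b' -> output (0, 'b'), add 'b' as idx 2
Step 3: w='c' (idx 1), next='b' -> output (1, 'b'), add 'cb' as idx 3
Step 4: w='cb' (idx 3), next='c' -> output (3, 'c'), add 'cbc' as idx 4
Step 5: w='cb' (idx 3), next='b' -> output (3, 'b'), add 'cbb' as idx 5


Encoded: [(0, 'c'), (0, 'b'), (1, 'b'), (3, 'c'), (3, 'b')]


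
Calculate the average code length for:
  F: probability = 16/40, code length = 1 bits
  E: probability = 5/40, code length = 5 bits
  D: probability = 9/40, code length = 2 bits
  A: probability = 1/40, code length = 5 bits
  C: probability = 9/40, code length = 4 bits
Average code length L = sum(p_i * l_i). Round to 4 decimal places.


Weighted contributions p_i * l_i:
  F: (16/40) * 1 = 16/40
  E: (5/40) * 5 = 25/40
  D: (9/40) * 2 = 18/40
  A: (1/40) * 5 = 5/40
  C: (9/40) * 4 = 36/40
Sum = (16 + 25 + 18 + 5 + 36)/40 = 100/40

L = 100/40 = 2.5000 bits/symbol


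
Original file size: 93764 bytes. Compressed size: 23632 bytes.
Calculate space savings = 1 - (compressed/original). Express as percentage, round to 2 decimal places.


ratio = compressed/original = 23632/93764 = 0.252037
savings = 1 - ratio = 1 - 0.252037 = 0.747963
as a percentage: 0.747963 * 100 = 74.8%

Space savings = 1 - 23632/93764 = 74.8%


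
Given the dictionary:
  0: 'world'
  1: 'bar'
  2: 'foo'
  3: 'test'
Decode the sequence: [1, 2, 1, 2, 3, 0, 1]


Look up each index in the dictionary:
  1 -> 'bar'
  2 -> 'foo'
  1 -> 'bar'
  2 -> 'foo'
  3 -> 'test'
  0 -> 'world'
  1 -> 'bar'

Decoded: "bar foo bar foo test world bar"


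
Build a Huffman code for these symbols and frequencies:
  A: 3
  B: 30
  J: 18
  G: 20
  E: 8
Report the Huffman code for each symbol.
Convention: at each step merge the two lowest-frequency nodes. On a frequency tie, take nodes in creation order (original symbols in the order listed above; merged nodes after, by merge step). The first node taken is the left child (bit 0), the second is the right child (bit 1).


Huffman tree construction:
Step 1: Merge A(3) + E(8) = 11
Step 2: Merge (A+E)(11) + J(18) = 29
Step 3: Merge G(20) + ((A+E)+J)(29) = 49
Step 4: Merge B(30) + (G+((A+E)+J))(49) = 79
Read each symbol's code off the tree from the root (left child = 0, right child = 1).

Codes:
  A: 1100 (length 4)
  B: 0 (length 1)
  J: 111 (length 3)
  G: 10 (length 2)
  E: 1101 (length 4)
Average code length: 168/79 = 2.1266 bits/symbol


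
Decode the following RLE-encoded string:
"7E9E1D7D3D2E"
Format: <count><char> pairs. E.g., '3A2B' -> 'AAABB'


Expanding each <count><char> pair:
  7E -> 'EEEEEEE'
  9E -> 'EEEEEEEEE'
  1D -> 'D'
  7D -> 'DDDDDDD'
  3D -> 'DDD'
  2E -> 'EE'

Decoded = EEEEEEEEEEEEEEEEDDDDDDDDDDDEE


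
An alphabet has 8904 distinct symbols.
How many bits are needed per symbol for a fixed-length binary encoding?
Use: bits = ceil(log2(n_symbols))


log2(8904) = 13.1202
Bracket: 2^13 = 8192 < 8904 <= 2^14 = 16384
So ceil(log2(8904)) = 14

bits = ceil(log2(8904)) = ceil(13.1202) = 14 bits


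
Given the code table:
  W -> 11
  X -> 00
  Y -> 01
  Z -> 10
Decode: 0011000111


Decoding:
00 -> X
11 -> W
00 -> X
01 -> Y
11 -> W


Result: XWXYW


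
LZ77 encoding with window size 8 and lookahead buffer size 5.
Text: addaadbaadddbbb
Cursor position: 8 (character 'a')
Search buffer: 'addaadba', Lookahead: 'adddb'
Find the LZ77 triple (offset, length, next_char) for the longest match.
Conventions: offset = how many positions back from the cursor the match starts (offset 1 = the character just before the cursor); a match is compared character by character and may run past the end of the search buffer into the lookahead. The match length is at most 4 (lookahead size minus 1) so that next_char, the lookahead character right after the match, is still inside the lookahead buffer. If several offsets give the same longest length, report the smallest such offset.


Try each offset into the search buffer:
  offset=1 (pos 7, char 'a'): match length 1
  offset=2 (pos 6, char 'b'): match length 0
  offset=3 (pos 5, char 'd'): match length 0
  offset=4 (pos 4, char 'a'): match length 2
  offset=5 (pos 3, char 'a'): match length 1
  offset=6 (pos 2, char 'd'): match length 0
  offset=7 (pos 1, char 'd'): match length 0
  offset=8 (pos 0, char 'a'): match length 3
Longest match has length 3 at offset 8.
next_char = character at position 8 + 3 = 11 -> 'd'

Best match: offset=8, length=3 (matching 'add' starting at position 0)
LZ77 triple: (8, 3, 'd')


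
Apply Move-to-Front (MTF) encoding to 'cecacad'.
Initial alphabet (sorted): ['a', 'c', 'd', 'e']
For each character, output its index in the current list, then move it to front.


MTF encoding:
'c': index 1 in ['a', 'c', 'd', 'e'] -> ['c', 'a', 'd', 'e']
'e': index 3 in ['c', 'a', 'd', 'e'] -> ['e', 'c', 'a', 'd']
'c': index 1 in ['e', 'c', 'a', 'd'] -> ['c', 'e', 'a', 'd']
'a': index 2 in ['c', 'e', 'a', 'd'] -> ['a', 'c', 'e', 'd']
'c': index 1 in ['a', 'c', 'e', 'd'] -> ['c', 'a', 'e', 'd']
'a': index 1 in ['c', 'a', 'e', 'd'] -> ['a', 'c', 'e', 'd']
'd': index 3 in ['a', 'c', 'e', 'd'] -> ['d', 'a', 'c', 'e']


Output: [1, 3, 1, 2, 1, 1, 3]


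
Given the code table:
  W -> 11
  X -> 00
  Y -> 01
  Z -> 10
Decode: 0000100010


Decoding:
00 -> X
00 -> X
10 -> Z
00 -> X
10 -> Z


Result: XXZXZ


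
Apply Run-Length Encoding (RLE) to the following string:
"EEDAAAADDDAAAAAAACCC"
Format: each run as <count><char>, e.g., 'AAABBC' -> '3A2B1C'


Scanning runs left to right:
  i=0: run of 'E' x 2 -> '2E'
  i=2: run of 'D' x 1 -> '1D'
  i=3: run of 'A' x 4 -> '4A'
  i=7: run of 'D' x 3 -> '3D'
  i=10: run of 'A' x 7 -> '7A'
  i=17: run of 'C' x 3 -> '3C'

RLE = 2E1D4A3D7A3C


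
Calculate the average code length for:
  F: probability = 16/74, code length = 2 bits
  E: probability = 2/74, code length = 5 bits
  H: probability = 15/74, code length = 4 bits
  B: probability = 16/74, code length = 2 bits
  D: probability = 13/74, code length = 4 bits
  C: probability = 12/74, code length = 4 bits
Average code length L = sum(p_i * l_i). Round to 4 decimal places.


Weighted contributions p_i * l_i:
  F: (16/74) * 2 = 32/74
  E: (2/74) * 5 = 10/74
  H: (15/74) * 4 = 60/74
  B: (16/74) * 2 = 32/74
  D: (13/74) * 4 = 52/74
  C: (12/74) * 4 = 48/74
Sum = (32 + 10 + 60 + 32 + 52 + 48)/74 = 234/74

L = 234/74 = 3.1622 bits/symbol


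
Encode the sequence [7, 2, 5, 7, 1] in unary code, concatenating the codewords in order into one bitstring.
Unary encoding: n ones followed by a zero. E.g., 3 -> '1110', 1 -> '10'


Encode each number as n ones followed by a terminating 0:
  7 -> 11111110 (8 bits)
  2 -> 110 (3 bits)
  5 -> 111110 (6 bits)
  7 -> 11111110 (8 bits)
  1 -> 10 (2 bits)
Total length = 8 + 3 + 6 + 8 + 2 = 27 bits.

Unary([7, 2, 5, 7, 1]) = 111111101101111101111111010 (27 bits)


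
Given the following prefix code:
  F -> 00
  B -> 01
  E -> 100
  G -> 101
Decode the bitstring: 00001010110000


Decoding step by step:
Bits 00 -> F
Bits 00 -> F
Bits 101 -> G
Bits 01 -> B
Bits 100 -> E
Bits 00 -> F


Decoded message: FFGBEF


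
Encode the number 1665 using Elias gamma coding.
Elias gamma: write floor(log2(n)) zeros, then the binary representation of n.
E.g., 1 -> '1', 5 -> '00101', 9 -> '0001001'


num_bits = floor(log2(1665)) + 1 = 11
leading_zeros = num_bits - 1 = 10
binary(1665) = 11010000001

Elias gamma(1665) = '0000000000' + '11010000001' = 000000000011010000001 (21 bits)


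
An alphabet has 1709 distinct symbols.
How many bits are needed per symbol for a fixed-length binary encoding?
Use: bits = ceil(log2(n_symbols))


log2(1709) = 10.7389
Bracket: 2^10 = 1024 < 1709 <= 2^11 = 2048
So ceil(log2(1709)) = 11

bits = ceil(log2(1709)) = ceil(10.7389) = 11 bits


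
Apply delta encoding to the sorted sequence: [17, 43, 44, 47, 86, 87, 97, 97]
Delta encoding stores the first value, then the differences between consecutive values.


First value: 17
Deltas:
  43 - 17 = 26
  44 - 43 = 1
  47 - 44 = 3
  86 - 47 = 39
  87 - 86 = 1
  97 - 87 = 10
  97 - 97 = 0


Delta encoded: [17, 26, 1, 3, 39, 1, 10, 0]


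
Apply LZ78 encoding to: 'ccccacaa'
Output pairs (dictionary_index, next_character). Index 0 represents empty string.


LZ78 encoding steps:
Dictionary: {0: ''}
Step 1: w='' (idx 0), next='c' -> output (0, 'c'), add 'c' as idx 1
Step 2: w='c' (idx 1), next='c' -> output (1, 'c'), add 'cc' as idx 2
Step 3: w='c' (idx 1), next='a' -> output (1, 'a'), add 'ca' as idx 3
Step 4: w='ca' (idx 3), next='a' -> output (3, 'a'), add 'caa' as idx 4


Encoded: [(0, 'c'), (1, 'c'), (1, 'a'), (3, 'a')]


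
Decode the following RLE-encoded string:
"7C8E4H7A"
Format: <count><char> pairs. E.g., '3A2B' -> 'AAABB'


Expanding each <count><char> pair:
  7C -> 'CCCCCCC'
  8E -> 'EEEEEEEE'
  4H -> 'HHHH'
  7A -> 'AAAAAAA'

Decoded = CCCCCCCEEEEEEEEHHHHAAAAAAA


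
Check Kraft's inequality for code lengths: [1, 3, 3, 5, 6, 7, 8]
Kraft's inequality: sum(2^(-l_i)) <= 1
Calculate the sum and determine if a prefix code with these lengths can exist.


Sum = 2^(-1) + 2^(-3) + 2^(-3) + 2^(-5) + 2^(-6) + 2^(-7) + 2^(-8)
    = 0.5 + 0.125 + 0.125 + 0.03125 + 0.015625 + 0.0078125 + 0.00390625
    = 207/256 = 0.80859375
Since 0.80859375 <= 1, Kraft's inequality IS satisfied.
A prefix code with these lengths CAN exist.

Kraft sum = 0.80859375. Satisfied.


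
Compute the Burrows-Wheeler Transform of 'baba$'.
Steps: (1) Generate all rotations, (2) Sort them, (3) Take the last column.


Rotations (sorted):
  0: $baba -> last char: a
  1: a$bab -> last char: b
  2: aba$b -> last char: b
  3: ba$ba -> last char: a
  4: baba$ -> last char: $


BWT = abba$


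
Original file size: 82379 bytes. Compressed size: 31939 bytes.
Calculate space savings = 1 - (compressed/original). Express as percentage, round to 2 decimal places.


ratio = compressed/original = 31939/82379 = 0.387708
savings = 1 - ratio = 1 - 0.387708 = 0.612292
as a percentage: 0.612292 * 100 = 61.23%

Space savings = 1 - 31939/82379 = 61.23%


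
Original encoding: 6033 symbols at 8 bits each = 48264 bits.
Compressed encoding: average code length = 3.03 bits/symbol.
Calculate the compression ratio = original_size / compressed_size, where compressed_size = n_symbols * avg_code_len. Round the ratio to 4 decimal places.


original_size = n_symbols * orig_bits = 6033 * 8 = 48264 bits
compressed_size = n_symbols * avg_code_len = 6033 * 3.03 = 18279.99 bits
ratio = original_size / compressed_size = 48264 / 18279.99 = 2.6403

Compression ratio = 2.6403


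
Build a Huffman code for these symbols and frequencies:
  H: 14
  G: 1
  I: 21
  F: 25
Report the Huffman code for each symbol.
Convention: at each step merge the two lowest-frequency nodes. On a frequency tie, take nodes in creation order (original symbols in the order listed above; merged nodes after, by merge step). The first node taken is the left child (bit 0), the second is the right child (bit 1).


Huffman tree construction:
Step 1: Merge G(1) + H(14) = 15
Step 2: Merge (G+H)(15) + I(21) = 36
Step 3: Merge F(25) + ((G+H)+I)(36) = 61
Read each symbol's code off the tree from the root (left child = 0, right child = 1).

Codes:
  H: 101 (length 3)
  G: 100 (length 3)
  I: 11 (length 2)
  F: 0 (length 1)
Average code length: 112/61 = 1.8361 bits/symbol


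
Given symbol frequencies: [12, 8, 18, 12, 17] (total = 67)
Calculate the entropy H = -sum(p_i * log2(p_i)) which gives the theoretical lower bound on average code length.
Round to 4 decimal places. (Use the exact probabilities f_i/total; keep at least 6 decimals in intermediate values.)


Per-symbol terms -p_i * log2(p_i) with p_i = f_i/67:
  p = 12/67 = 0.179104: log2(p) = -2.481127, -p*log2(p) = 0.444381
  p = 8/67 = 0.119403: log2(p) = -3.066089, -p*log2(p) = 0.366100
  p = 18/67 = 0.268657: log2(p) = -1.896164, -p*log2(p) = 0.509417
  p = 12/67 = 0.179104: log2(p) = -2.481127, -p*log2(p) = 0.444381
  p = 17/67 = 0.253731: log2(p) = -1.978626, -p*log2(p) = 0.502040
H = 0.444381 + 0.366100 + 0.509417 + 0.444381 + 0.502040 = 2.266319

H = 2.2663 bits/symbol


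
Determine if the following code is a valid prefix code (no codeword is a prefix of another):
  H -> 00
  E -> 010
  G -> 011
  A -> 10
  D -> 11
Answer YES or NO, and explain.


Checking each pair (does one codeword prefix another?):
  H='00' vs E='010': no prefix
  H='00' vs G='011': no prefix
  H='00' vs A='10': no prefix
  H='00' vs D='11': no prefix
  E='010' vs H='00': no prefix
  E='010' vs G='011': no prefix
  E='010' vs A='10': no prefix
  E='010' vs D='11': no prefix
  G='011' vs H='00': no prefix
  G='011' vs E='010': no prefix
  G='011' vs A='10': no prefix
  G='011' vs D='11': no prefix
  A='10' vs H='00': no prefix
  A='10' vs E='010': no prefix
  A='10' vs G='011': no prefix
  A='10' vs D='11': no prefix
  D='11' vs H='00': no prefix
  D='11' vs E='010': no prefix
  D='11' vs G='011': no prefix
  D='11' vs A='10': no prefix
No violation found over all pairs.

YES -- this is a valid prefix code. No codeword is a prefix of any other codeword.
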